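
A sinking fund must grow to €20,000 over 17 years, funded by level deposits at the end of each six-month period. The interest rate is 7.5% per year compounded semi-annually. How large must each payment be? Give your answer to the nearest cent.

Level ordinary annuity; solve FV = PMT × [((1+r)^n − 1)/r] for PMT.
Periodic rate r = 0.075/2 per half-year; n is counted in half-years.
With n = 34: PMT = 20,000 / ([((1+r)^n − 1)/r]) = €300.46

€300.46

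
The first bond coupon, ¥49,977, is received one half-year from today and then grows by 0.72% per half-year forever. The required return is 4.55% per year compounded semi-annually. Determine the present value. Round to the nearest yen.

Periodic rate r = 0.0455/2 per half-year.
Growing perpetuity (Gordon): PV = PMT₁ / (r − g) = 49,977 / (r − 0.0072) = ¥3,213,955.

¥3,213,955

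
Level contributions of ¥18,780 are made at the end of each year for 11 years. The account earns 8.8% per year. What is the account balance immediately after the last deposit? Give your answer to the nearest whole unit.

This is an ordinary annuity: 11 deposits of ¥18,780 at the end of each year.
Periodic rate r = 0.088 per year.
FV = PMT × [((1+r)^n − 1)/r] = 18,780 × [(1+r)^11 − 1] / r = ¥326,264

¥326,264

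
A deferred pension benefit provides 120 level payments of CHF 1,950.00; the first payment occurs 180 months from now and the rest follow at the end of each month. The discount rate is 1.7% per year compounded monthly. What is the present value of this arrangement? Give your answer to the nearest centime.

CHF 166,912.82

Ordinary annuity of 120 payments, first payment at period 180.
Periodic rate r = 0.017/12 per month; n is counted in months.
The ordinary-annuity PV formula values the stream one period before the first payment (period 179); discount that back 179 periods:
PV₀ = 1,950 × [1 − (1+r)^−120] / r × (1+r)^−179 = CHF 166,912.82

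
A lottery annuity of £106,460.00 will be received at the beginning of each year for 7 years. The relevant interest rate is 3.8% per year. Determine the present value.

£668,189.93

This is an annuity due: 7 payments of £106,460.00 at the beginning of each year.
Periodic rate r = 0.038 per year.
PV = PMT × [(1 − (1+r)^−n)/r] × (1+r) = 106,460 × [1 − (1+r)^−7] / r × (1+r) = £668,189.93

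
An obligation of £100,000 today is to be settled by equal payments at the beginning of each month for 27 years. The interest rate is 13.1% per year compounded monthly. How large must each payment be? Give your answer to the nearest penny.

Level annuity due; solve PV = PMT × [(1 − (1+r)^−n)/r] × (1+r) for PMT.
Periodic rate r = 0.131/12 per month; n is counted in months.
With n = 324: PMT = 100,000 / ([(1 − (1+r)^−n)/r] × (1+r)) = £1,112.89

£1,112.89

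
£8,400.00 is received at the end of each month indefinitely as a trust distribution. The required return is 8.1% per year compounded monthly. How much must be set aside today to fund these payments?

Periodic rate r = 0.081/12 per month.
Level perpetuity: PV = PMT / r = 8,400 / (0.081/12) = £1,244,444.44.

£1,244,444.44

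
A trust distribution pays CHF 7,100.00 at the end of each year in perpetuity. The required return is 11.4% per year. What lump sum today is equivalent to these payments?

Periodic rate r = 0.114 per year.
Level perpetuity: PV = PMT / r = 7,100 / (0.114) = CHF 62,280.70.

CHF 62,280.70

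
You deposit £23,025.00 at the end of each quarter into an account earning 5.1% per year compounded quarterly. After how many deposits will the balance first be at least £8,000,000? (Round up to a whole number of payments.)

134 payments

Periodic rate r = 0.051/4 per quarter; n is counted in quarters.
Ordinary annuity FV: 8,000,000 = 23,025 × [((1+r)^n − 1)/r].
(1+r)^n = 1 + 8,000,000 × r / 23,025, so n = ln(1 + 8,000,000·r/23,025) / ln(1+r) = 133.54.
Round up to a whole number of payments: n = 134.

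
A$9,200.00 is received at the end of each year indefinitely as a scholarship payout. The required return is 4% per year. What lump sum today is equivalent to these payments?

A$230,000.00

Periodic rate r = 0.04 per year.
Level perpetuity: PV = PMT / r = 9,200 / (0.04) = A$230,000.00.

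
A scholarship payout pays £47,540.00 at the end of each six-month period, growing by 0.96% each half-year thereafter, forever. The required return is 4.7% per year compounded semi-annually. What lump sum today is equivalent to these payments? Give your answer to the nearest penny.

£3,420,143.88

Periodic rate r = 0.047/2 per half-year.
Growing perpetuity (Gordon): PV = PMT₁ / (r − g) = 47,540 / (r − 0.0096) = £3,420,143.88.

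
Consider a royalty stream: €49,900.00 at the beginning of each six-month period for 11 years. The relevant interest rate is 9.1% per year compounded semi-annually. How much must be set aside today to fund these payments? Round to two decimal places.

This is an annuity due: 22 payments of €49,900.00 at the beginning of each six-month period.
Periodic rate r = 0.091/2 per half-year; n is counted in half-years.
PV = PMT × [(1 − (1+r)^−n)/r] × (1+r) = 49,900 × [1 − (1+r)^−22] / r × (1+r) = €715,794.69

€715,794.69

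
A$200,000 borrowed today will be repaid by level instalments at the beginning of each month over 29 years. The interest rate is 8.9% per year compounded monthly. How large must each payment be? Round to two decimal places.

A$1,594.25

Level annuity due; solve PV = PMT × [(1 − (1+r)^−n)/r] × (1+r) for PMT.
Periodic rate r = 0.089/12 per month; n is counted in months.
With n = 348: PMT = 200,000 / ([(1 − (1+r)^−n)/r] × (1+r)) = A$1,594.25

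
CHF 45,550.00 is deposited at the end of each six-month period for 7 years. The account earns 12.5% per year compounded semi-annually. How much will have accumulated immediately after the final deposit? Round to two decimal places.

CHF 974,195.52

This is an ordinary annuity: 14 deposits of CHF 45,550.00 at the end of each six-month period.
Periodic rate r = 0.125/2 per half-year; n is counted in half-years.
FV = PMT × [((1+r)^n − 1)/r] = 45,550 × [(1+r)^14 − 1] / r = CHF 974,195.52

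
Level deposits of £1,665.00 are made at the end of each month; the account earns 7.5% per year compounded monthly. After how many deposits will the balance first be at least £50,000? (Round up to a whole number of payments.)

28 payments

Periodic rate r = 0.075/12 per month; n is counted in months.
Ordinary annuity FV: 50,000 = 1,665 × [((1+r)^n − 1)/r].
(1+r)^n = 1 + 50,000 × r / 1,665, so n = ln(1 + 50,000·r/1,665) / ln(1+r) = 27.61.
Round up to a whole number of payments: n = 28.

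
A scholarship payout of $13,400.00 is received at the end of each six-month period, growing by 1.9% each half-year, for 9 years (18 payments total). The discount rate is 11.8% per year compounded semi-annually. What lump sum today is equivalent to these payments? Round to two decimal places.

Periodic rate r = 0.118/2 per half-year; n is counted in half-years.
Growing ordinary annuity: PV = PMT₁ × [1 − ((1+g)/(1+r))^n] / (r − g) = 13,400 × [1 − ((1+0.019)/(1+r))^18] / (r − 0.019) = $167,485.33.

$167,485.33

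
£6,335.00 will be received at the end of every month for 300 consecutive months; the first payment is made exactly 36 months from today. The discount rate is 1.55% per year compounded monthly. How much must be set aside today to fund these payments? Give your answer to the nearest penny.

£1,505,173.29

Ordinary annuity of 300 payments, first payment at period 36.
Periodic rate r = 0.0155/12 per month; n is counted in months.
The ordinary-annuity PV formula values the stream one period before the first payment (period 35); discount that back 35 periods:
PV₀ = 6,335 × [1 − (1+r)^−300] / r × (1+r)^−35 = £1,505,173.29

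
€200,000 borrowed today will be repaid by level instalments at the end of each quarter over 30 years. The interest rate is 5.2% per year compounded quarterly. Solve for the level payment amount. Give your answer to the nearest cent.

Level ordinary annuity; solve PV = PMT × [(1 − (1+r)^−n)/r] for PMT.
Periodic rate r = 0.052/4 per quarter; n is counted in quarters.
With n = 120: PMT = 200,000 / ([(1 − (1+r)^−n)/r]) = €3,300.58

€3,300.58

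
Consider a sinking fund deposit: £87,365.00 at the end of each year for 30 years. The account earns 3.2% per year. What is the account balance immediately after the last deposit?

This is an ordinary annuity: 30 deposits of £87,365.00 at the end of each year.
Periodic rate r = 0.032 per year.
FV = PMT × [((1+r)^n − 1)/r] = 87,365 × [(1+r)^30 − 1] / r = £4,293,745.40

£4,293,745.40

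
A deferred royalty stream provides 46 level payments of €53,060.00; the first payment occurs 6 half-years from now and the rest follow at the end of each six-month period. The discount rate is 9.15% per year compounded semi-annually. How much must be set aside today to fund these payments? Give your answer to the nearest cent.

Ordinary annuity of 46 payments, first payment at period 6.
Periodic rate r = 0.0915/2 per half-year; n is counted in half-years.
The ordinary-annuity PV formula values the stream one period before the first payment (period 5); discount that back 5 periods:
PV₀ = 53,060 × [1 − (1+r)^−46] / r × (1+r)^−5 = €808,879.95

€808,879.95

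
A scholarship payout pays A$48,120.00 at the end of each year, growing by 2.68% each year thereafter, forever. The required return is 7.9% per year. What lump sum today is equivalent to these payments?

Periodic rate r = 0.079 per year.
Growing perpetuity (Gordon): PV = PMT₁ / (r − g) = 48,120 / (r − 0.0268) = A$921,839.08.

A$921,839.08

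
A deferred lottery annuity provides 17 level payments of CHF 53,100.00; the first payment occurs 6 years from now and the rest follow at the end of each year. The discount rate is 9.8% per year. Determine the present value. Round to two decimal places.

CHF 270,231.81

Ordinary annuity of 17 payments, first payment at period 6.
Periodic rate r = 0.098 per year.
The ordinary-annuity PV formula values the stream one period before the first payment (period 5); discount that back 5 periods:
PV₀ = 53,100 × [1 − (1+r)^−17] / r × (1+r)^−5 = CHF 270,231.81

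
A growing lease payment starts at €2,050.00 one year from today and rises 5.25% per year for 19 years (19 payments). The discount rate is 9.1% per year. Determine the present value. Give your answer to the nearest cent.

€26,341.14

Periodic rate r = 0.091 per year.
Growing ordinary annuity: PV = PMT₁ × [1 − ((1+g)/(1+r))^n] / (r − g) = 2,050 × [1 − ((1+0.0525)/(1+r))^19] / (r − 0.0525) = €26,341.14.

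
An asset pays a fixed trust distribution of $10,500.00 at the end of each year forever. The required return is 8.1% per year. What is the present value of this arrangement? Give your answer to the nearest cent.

Periodic rate r = 0.081 per year.
Level perpetuity: PV = PMT / r = 10,500 / (0.081) = $129,629.63.

$129,629.63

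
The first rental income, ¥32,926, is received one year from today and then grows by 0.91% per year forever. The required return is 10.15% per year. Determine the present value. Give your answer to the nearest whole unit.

Periodic rate r = 0.1015 per year.
Growing perpetuity (Gordon): PV = PMT₁ / (r − g) = 32,926 / (r − 0.0091) = ¥356,342.

¥356,342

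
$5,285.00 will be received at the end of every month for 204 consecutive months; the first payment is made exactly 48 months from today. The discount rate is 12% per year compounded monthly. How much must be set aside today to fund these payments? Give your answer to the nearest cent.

$287,596.63

Ordinary annuity of 204 payments, first payment at period 48.
Periodic rate r = 0.12/12 per month; n is counted in months.
The ordinary-annuity PV formula values the stream one period before the first payment (period 47); discount that back 47 periods:
PV₀ = 5,285 × [1 − (1+r)^−204] / r × (1+r)^−47 = $287,596.63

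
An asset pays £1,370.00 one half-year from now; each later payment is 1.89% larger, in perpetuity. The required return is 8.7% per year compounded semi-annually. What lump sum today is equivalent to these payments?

£55,691.06

Periodic rate r = 0.087/2 per half-year.
Growing perpetuity (Gordon): PV = PMT₁ / (r − g) = 1,370 / (r − 0.0189) = £55,691.06.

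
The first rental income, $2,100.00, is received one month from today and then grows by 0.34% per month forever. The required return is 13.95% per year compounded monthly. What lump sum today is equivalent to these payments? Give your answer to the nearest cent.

$255,319.15

Periodic rate r = 0.1395/12 per month.
Growing perpetuity (Gordon): PV = PMT₁ / (r − g) = 2,100 / (r − 0.0034) = $255,319.15.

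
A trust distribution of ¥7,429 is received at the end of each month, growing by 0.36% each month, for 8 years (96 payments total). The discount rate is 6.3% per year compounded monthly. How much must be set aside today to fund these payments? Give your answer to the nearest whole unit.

Periodic rate r = 0.063/12 per month; n is counted in months.
Growing ordinary annuity: PV = PMT₁ × [1 − ((1+g)/(1+r))^n] / (r − g) = 7,429 × [1 − ((1+0.0036)/(1+r))^96] / (r − 0.0036) = ¥656,885.

¥656,885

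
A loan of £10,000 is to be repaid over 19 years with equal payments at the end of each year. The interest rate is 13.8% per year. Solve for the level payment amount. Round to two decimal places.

£1,509.45

Level ordinary annuity; solve PV = PMT × [(1 − (1+r)^−n)/r] for PMT.
Periodic rate r = 0.138 per year.
With n = 19: PMT = 10,000 / ([(1 − (1+r)^−n)/r]) = £1,509.45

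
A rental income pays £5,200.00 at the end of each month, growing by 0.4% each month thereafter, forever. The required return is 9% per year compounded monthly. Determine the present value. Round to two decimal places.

£1,485,714.29

Periodic rate r = 0.09/12 per month.
Growing perpetuity (Gordon): PV = PMT₁ / (r − g) = 5,200 / (r − 0.004) = £1,485,714.29.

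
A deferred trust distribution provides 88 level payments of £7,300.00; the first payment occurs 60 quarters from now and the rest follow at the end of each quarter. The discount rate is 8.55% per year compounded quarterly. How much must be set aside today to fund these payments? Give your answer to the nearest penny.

Ordinary annuity of 88 payments, first payment at period 60.
Periodic rate r = 0.0855/4 per quarter; n is counted in quarters.
The ordinary-annuity PV formula values the stream one period before the first payment (period 59); discount that back 59 periods:
PV₀ = 7,300 × [1 − (1+r)^−88] / r × (1+r)^−59 = £82,812.09

£82,812.09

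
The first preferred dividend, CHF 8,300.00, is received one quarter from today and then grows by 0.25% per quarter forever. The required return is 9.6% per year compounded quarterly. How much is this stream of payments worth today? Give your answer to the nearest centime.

Periodic rate r = 0.096/4 per quarter.
Growing perpetuity (Gordon): PV = PMT₁ / (r − g) = 8,300 / (r − 0.0025) = CHF 386,046.51.

CHF 386,046.51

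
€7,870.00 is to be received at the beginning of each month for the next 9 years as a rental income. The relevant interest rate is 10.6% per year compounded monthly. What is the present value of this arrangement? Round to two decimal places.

This is an annuity due: 108 payments of €7,870.00 at the beginning of each month.
Periodic rate r = 0.106/12 per month; n is counted in months.
PV = PMT × [(1 − (1+r)^−n)/r] × (1+r) = 7,870 × [1 − (1+r)^−108] / r × (1+r) = €551,139.73

€551,139.73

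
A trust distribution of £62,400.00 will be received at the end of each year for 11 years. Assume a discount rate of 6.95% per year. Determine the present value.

£469,084.84

This is an ordinary annuity: 11 payments of £62,400.00 at the end of each year.
Periodic rate r = 0.0695 per year.
PV = PMT × [(1 − (1+r)^−n)/r] = 62,400 × [1 − (1+r)^−11] / r = £469,084.84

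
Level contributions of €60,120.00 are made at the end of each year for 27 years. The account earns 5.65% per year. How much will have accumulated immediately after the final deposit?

This is an ordinary annuity: 27 deposits of €60,120.00 at the end of each year.
Periodic rate r = 0.0565 per year.
FV = PMT × [((1+r)^n − 1)/r] = 60,120 × [(1+r)^27 − 1] / r = €3,628,891.46

€3,628,891.46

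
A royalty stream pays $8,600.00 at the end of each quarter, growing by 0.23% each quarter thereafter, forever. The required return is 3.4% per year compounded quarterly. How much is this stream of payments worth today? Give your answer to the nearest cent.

Periodic rate r = 0.034/4 per quarter.
Growing perpetuity (Gordon): PV = PMT₁ / (r − g) = 8,600 / (r − 0.0023) = $1,387,096.77.

$1,387,096.77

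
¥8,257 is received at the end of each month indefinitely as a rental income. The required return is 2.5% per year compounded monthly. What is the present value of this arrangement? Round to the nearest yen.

¥3,963,360

Periodic rate r = 0.025/12 per month.
Level perpetuity: PV = PMT / r = 8,257 / (0.025/12) = ¥3,963,360.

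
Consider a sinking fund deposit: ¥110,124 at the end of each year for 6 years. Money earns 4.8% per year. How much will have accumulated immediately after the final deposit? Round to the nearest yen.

¥745,294

This is an ordinary annuity: 6 deposits of ¥110,124 at the end of each year.
Periodic rate r = 0.048 per year.
FV = PMT × [((1+r)^n − 1)/r] = 110,124 × [(1+r)^6 − 1] / r = ¥745,294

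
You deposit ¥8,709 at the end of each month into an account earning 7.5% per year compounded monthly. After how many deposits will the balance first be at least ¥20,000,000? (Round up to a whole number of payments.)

Periodic rate r = 0.075/12 per month; n is counted in months.
Ordinary annuity FV: 20,000,000 = 8,709 × [((1+r)^n − 1)/r].
(1+r)^n = 1 + 20,000,000 × r / 8,709, so n = ln(1 + 20,000,000·r/8,709) / ln(1+r) = 438.37.
Round up to a whole number of payments: n = 439.

439 payments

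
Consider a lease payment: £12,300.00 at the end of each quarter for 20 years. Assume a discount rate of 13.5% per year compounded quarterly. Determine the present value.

£338,835.63

This is an ordinary annuity: 80 payments of £12,300.00 at the end of each quarter.
Periodic rate r = 0.135/4 per quarter; n is counted in quarters.
PV = PMT × [(1 − (1+r)^−n)/r] = 12,300 × [1 − (1+r)^−80] / r = £338,835.63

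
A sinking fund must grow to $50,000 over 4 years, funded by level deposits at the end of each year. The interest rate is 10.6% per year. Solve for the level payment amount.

Level ordinary annuity; solve FV = PMT × [((1+r)^n − 1)/r] for PMT.
Periodic rate r = 0.106 per year.
With n = 4: PMT = 50,000 / ([((1+r)^n − 1)/r]) = $10,678.89

$10,678.89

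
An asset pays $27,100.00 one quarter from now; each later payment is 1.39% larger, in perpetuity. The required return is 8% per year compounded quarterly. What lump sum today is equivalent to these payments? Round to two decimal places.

Periodic rate r = 0.08/4 per quarter.
Growing perpetuity (Gordon): PV = PMT₁ / (r − g) = 27,100 / (r − 0.0139) = $4,442,622.95.

$4,442,622.95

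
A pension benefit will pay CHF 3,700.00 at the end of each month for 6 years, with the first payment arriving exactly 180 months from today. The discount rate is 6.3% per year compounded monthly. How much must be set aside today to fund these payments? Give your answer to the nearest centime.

Ordinary annuity of 72 payments, first payment at period 180.
Periodic rate r = 0.063/12 per month; n is counted in months.
The ordinary-annuity PV formula values the stream one period before the first payment (period 179); discount that back 179 periods:
PV₀ = 3,700 × [1 − (1+r)^−72] / r × (1+r)^−179 = CHF 86,703.80

CHF 86,703.80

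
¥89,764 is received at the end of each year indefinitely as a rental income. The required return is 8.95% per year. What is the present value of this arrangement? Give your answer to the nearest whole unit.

Periodic rate r = 0.0895 per year.
Level perpetuity: PV = PMT / r = 89,764 / (0.0895) = ¥1,002,950.

¥1,002,950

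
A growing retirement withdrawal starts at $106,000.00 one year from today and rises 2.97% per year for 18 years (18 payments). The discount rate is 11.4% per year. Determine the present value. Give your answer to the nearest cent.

$952,387.42

Periodic rate r = 0.114 per year.
Growing ordinary annuity: PV = PMT₁ × [1 − ((1+g)/(1+r))^n] / (r − g) = 106,000 × [1 − ((1+0.0297)/(1+r))^18] / (r − 0.0297) = $952,387.42.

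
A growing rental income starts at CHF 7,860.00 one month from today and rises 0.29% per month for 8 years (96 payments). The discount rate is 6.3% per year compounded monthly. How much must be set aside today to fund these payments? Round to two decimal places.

Periodic rate r = 0.063/12 per month; n is counted in months.
Growing ordinary annuity: PV = PMT₁ × [1 − ((1+g)/(1+r))^n] / (r − g) = 7,860 × [1 − ((1+0.0029)/(1+r))^96] / (r − 0.0029) = CHF 673,056.22.

CHF 673,056.22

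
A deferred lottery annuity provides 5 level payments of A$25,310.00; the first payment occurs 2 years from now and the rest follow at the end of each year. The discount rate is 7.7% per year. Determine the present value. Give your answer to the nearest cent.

Ordinary annuity of 5 payments, first payment at period 2.
Periodic rate r = 0.077 per year.
The ordinary-annuity PV formula values the stream one period before the first payment (period 1); discount that back 1 periods:
PV₀ = 25,310 × [1 − (1+r)^−5] / r × (1+r)^−1 = A$94,577.15

A$94,577.15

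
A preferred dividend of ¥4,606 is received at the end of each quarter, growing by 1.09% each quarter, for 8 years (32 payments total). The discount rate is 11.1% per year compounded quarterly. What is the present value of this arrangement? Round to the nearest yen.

Periodic rate r = 0.111/4 per quarter; n is counted in quarters.
Growing ordinary annuity: PV = PMT₁ × [1 − ((1+g)/(1+r))^n] / (r − g) = 4,606 × [1 − ((1+0.0109)/(1+r))^32] / (r − 0.0109) = ¥112,293.

¥112,293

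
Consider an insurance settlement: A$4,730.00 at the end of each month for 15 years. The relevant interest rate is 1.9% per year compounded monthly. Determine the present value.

A$740,318.39

This is an ordinary annuity: 180 payments of A$4,730.00 at the end of each month.
Periodic rate r = 0.019/12 per month; n is counted in months.
PV = PMT × [(1 − (1+r)^−n)/r] = 4,730 × [1 − (1+r)^−180] / r = A$740,318.39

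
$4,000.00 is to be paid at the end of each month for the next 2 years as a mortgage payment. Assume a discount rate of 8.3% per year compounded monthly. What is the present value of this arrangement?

$88,175.18

This is an ordinary annuity: 24 payments of $4,000.00 at the end of each month.
Periodic rate r = 0.083/12 per month; n is counted in months.
PV = PMT × [(1 − (1+r)^−n)/r] = 4,000 × [1 − (1+r)^−24] / r = $88,175.18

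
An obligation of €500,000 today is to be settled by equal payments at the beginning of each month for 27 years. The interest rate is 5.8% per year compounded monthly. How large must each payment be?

€3,043.08

Level annuity due; solve PV = PMT × [(1 − (1+r)^−n)/r] × (1+r) for PMT.
Periodic rate r = 0.058/12 per month; n is counted in months.
With n = 324: PMT = 500,000 / ([(1 − (1+r)^−n)/r] × (1+r)) = €3,043.08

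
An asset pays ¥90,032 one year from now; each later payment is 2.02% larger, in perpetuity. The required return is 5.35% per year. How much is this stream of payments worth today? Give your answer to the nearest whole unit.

Periodic rate r = 0.0535 per year.
Growing perpetuity (Gordon): PV = PMT₁ / (r − g) = 90,032 / (r − 0.0202) = ¥2,703,664.

¥2,703,664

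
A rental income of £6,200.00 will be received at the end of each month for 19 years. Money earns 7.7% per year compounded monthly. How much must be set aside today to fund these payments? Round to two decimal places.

£741,463.33

This is an ordinary annuity: 228 payments of £6,200.00 at the end of each month.
Periodic rate r = 0.077/12 per month; n is counted in months.
PV = PMT × [(1 − (1+r)^−n)/r] = 6,200 × [1 − (1+r)^−228] / r = £741,463.33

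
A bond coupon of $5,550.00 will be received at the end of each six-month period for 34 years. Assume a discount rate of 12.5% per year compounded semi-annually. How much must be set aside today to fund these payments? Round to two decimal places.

This is an ordinary annuity: 68 payments of $5,550.00 at the end of each six-month period.
Periodic rate r = 0.125/2 per half-year; n is counted in half-years.
PV = PMT × [(1 − (1+r)^−n)/r] = 5,550 × [1 − (1+r)^−68] / r = $87,361.05

$87,361.05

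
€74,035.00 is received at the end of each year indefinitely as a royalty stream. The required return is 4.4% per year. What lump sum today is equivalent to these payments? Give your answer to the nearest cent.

Periodic rate r = 0.044 per year.
Level perpetuity: PV = PMT / r = 74,035 / (0.044) = €1,682,613.64.

€1,682,613.64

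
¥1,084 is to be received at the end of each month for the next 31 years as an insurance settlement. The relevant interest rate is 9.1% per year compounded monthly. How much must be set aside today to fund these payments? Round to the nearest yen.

This is an ordinary annuity: 372 payments of ¥1,084 at the end of each month.
Periodic rate r = 0.091/12 per month; n is counted in months.
PV = PMT × [(1 − (1+r)^−n)/r] = 1,084 × [1 − (1+r)^−372] / r = ¥134,342

¥134,342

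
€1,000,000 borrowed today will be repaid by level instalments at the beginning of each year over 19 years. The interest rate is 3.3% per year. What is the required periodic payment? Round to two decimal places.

€69,391.14

Level annuity due; solve PV = PMT × [(1 − (1+r)^−n)/r] × (1+r) for PMT.
Periodic rate r = 0.033 per year.
With n = 19: PMT = 1,000,000 / ([(1 − (1+r)^−n)/r] × (1+r)) = €69,391.14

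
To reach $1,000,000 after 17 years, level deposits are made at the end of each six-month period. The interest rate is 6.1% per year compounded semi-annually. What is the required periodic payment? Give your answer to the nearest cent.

$17,160.30

Level ordinary annuity; solve FV = PMT × [((1+r)^n − 1)/r] for PMT.
Periodic rate r = 0.061/2 per half-year; n is counted in half-years.
With n = 34: PMT = 1,000,000 / ([((1+r)^n − 1)/r]) = $17,160.30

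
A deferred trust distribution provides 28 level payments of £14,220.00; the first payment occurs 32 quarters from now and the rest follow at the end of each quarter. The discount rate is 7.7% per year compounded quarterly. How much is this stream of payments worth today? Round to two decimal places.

Ordinary annuity of 28 payments, first payment at period 32.
Periodic rate r = 0.077/4 per quarter; n is counted in quarters.
The ordinary-annuity PV formula values the stream one period before the first payment (period 31); discount that back 31 periods:
PV₀ = 14,220 × [1 − (1+r)^−28] / r × (1+r)^−31 = £169,209.13

£169,209.13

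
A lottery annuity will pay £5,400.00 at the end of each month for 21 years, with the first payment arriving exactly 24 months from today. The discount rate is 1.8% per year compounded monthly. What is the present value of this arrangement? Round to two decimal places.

£1,094,095.74

Ordinary annuity of 252 payments, first payment at period 24.
Periodic rate r = 0.018/12 per month; n is counted in months.
The ordinary-annuity PV formula values the stream one period before the first payment (period 23); discount that back 23 periods:
PV₀ = 5,400 × [1 − (1+r)^−252] / r × (1+r)^−23 = £1,094,095.74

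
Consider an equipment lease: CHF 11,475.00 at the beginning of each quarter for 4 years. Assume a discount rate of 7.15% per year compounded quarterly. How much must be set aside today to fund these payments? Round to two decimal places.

This is an annuity due: 16 payments of CHF 11,475.00 at the beginning of each quarter.
Periodic rate r = 0.0715/4 per quarter; n is counted in quarters.
PV = PMT × [(1 − (1+r)^−n)/r] × (1+r) = 11,475 × [1 − (1+r)^−16] / r × (1+r) = CHF 161,291.61

CHF 161,291.61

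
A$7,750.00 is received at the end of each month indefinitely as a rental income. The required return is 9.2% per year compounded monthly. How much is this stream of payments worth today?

Periodic rate r = 0.092/12 per month.
Level perpetuity: PV = PMT / r = 7,750 / (0.092/12) = A$1,010,869.57.

A$1,010,869.57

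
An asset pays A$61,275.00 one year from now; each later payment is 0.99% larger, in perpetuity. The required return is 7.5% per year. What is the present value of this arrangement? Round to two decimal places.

A$941,244.24

Periodic rate r = 0.075 per year.
Growing perpetuity (Gordon): PV = PMT₁ / (r − g) = 61,275 / (r − 0.0099) = A$941,244.24.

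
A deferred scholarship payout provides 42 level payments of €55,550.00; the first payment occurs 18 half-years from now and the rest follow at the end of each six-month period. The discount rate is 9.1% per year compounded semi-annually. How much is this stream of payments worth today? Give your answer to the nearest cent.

Ordinary annuity of 42 payments, first payment at period 18.
Periodic rate r = 0.091/2 per half-year; n is counted in half-years.
The ordinary-annuity PV formula values the stream one period before the first payment (period 17); discount that back 17 periods:
PV₀ = 55,550 × [1 − (1+r)^−42] / r × (1+r)^−17 = €484,591.61

€484,591.61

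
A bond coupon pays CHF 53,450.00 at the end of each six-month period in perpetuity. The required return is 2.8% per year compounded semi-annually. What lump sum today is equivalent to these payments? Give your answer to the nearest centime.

Periodic rate r = 0.028/2 per half-year.
Level perpetuity: PV = PMT / r = 53,450 / (0.028/2) = CHF 3,817,857.14.

CHF 3,817,857.14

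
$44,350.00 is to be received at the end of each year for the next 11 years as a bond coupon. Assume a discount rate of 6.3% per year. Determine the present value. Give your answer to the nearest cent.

$344,477.96

This is an ordinary annuity: 11 payments of $44,350.00 at the end of each year.
Periodic rate r = 0.063 per year.
PV = PMT × [(1 − (1+r)^−n)/r] = 44,350 × [1 − (1+r)^−11] / r = $344,477.96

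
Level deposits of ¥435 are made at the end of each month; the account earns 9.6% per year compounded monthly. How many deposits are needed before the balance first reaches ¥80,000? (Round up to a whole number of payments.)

114 payments

Periodic rate r = 0.096/12 per month; n is counted in months.
Ordinary annuity FV: 80,000 = 435 × [((1+r)^n − 1)/r].
(1+r)^n = 1 + 80,000 × r / 435, so n = ln(1 + 80,000·r/435) / ln(1+r) = 113.54.
Round up to a whole number of payments: n = 114.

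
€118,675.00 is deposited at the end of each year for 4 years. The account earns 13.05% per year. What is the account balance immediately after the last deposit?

€575,970.53

This is an ordinary annuity: 4 deposits of €118,675.00 at the end of each year.
Periodic rate r = 0.1305 per year.
FV = PMT × [((1+r)^n − 1)/r] = 118,675 × [(1+r)^4 − 1] / r = €575,970.53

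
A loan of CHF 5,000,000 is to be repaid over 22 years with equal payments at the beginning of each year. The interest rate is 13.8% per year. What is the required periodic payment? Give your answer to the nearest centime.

CHF 643,790.97

Level annuity due; solve PV = PMT × [(1 − (1+r)^−n)/r] × (1+r) for PMT.
Periodic rate r = 0.138 per year.
With n = 22: PMT = 5,000,000 / ([(1 − (1+r)^−n)/r] × (1+r)) = CHF 643,790.97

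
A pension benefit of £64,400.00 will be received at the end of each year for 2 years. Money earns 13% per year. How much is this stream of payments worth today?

£107,425.80

This is an ordinary annuity: 2 payments of £64,400.00 at the end of each year.
Periodic rate r = 0.13 per year.
PV = PMT × [(1 − (1+r)^−n)/r] = 64,400 × [1 − (1+r)^−2] / r = £107,425.80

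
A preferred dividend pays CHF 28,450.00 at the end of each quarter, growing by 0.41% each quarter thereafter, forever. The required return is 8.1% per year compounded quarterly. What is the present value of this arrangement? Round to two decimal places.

Periodic rate r = 0.081/4 per quarter.
Growing perpetuity (Gordon): PV = PMT₁ / (r − g) = 28,450 / (r − 0.0041) = CHF 1,761,609.91.

CHF 1,761,609.91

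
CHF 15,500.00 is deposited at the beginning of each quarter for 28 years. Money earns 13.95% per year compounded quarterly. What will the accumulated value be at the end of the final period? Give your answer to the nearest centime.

This is an annuity due: 112 deposits of CHF 15,500.00 at the beginning of each quarter.
Periodic rate r = 0.1395/4 per quarter; n is counted in quarters.
FV = PMT × [((1+r)^n − 1)/r] × (1+r) = 15,500 × [(1+r)^112 − 1] / r × (1+r) = CHF 20,927,046.46

CHF 20,927,046.46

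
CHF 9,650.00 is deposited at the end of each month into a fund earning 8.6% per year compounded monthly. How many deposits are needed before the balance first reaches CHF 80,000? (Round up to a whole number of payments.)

9 payments

Periodic rate r = 0.086/12 per month; n is counted in months.
Ordinary annuity FV: 80,000 = 9,650 × [((1+r)^n − 1)/r].
(1+r)^n = 1 + 80,000 × r / 9,650, so n = ln(1 + 80,000·r/9,650) / ln(1+r) = 8.08.
Round up to a whole number of payments: n = 9.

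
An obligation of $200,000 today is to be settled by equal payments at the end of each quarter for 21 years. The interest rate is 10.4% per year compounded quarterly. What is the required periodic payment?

Level ordinary annuity; solve PV = PMT × [(1 − (1+r)^−n)/r] for PMT.
Periodic rate r = 0.104/4 per quarter; n is counted in quarters.
With n = 84: PMT = 200,000 / ([(1 − (1+r)^−n)/r]) = $5,880.87

$5,880.87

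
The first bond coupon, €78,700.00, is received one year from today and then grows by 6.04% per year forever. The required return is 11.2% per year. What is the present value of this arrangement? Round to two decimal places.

€1,525,193.80

Periodic rate r = 0.112 per year.
Growing perpetuity (Gordon): PV = PMT₁ / (r − g) = 78,700 / (r − 0.0604) = €1,525,193.80.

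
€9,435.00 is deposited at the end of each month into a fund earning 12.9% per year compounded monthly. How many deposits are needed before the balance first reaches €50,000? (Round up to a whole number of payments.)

Periodic rate r = 0.129/12 per month; n is counted in months.
Ordinary annuity FV: 50,000 = 9,435 × [((1+r)^n − 1)/r].
(1+r)^n = 1 + 50,000 × r / 9,435, so n = ln(1 + 50,000·r/9,435) / ln(1+r) = 5.18.
Round up to a whole number of payments: n = 6.

6 payments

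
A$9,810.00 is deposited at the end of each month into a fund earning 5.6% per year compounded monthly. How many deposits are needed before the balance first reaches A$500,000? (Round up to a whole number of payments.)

46 payments

Periodic rate r = 0.056/12 per month; n is counted in months.
Ordinary annuity FV: 500,000 = 9,810 × [((1+r)^n − 1)/r].
(1+r)^n = 1 + 500,000 × r / 9,810, so n = ln(1 + 500,000·r/9,810) / ln(1+r) = 45.83.
Round up to a whole number of payments: n = 46.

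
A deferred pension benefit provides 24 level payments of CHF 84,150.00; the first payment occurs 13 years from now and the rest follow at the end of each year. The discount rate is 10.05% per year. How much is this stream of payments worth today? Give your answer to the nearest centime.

CHF 238,696.03

Ordinary annuity of 24 payments, first payment at period 13.
Periodic rate r = 0.1005 per year.
The ordinary-annuity PV formula values the stream one period before the first payment (period 12); discount that back 12 periods:
PV₀ = 84,150 × [1 − (1+r)^−24] / r × (1+r)^−12 = CHF 238,696.03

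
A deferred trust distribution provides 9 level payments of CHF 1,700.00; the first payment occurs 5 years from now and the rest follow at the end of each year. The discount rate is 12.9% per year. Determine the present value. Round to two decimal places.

CHF 5,389.48

Ordinary annuity of 9 payments, first payment at period 5.
Periodic rate r = 0.129 per year.
The ordinary-annuity PV formula values the stream one period before the first payment (period 4); discount that back 4 periods:
PV₀ = 1,700 × [1 − (1+r)^−9] / r × (1+r)^−4 = CHF 5,389.48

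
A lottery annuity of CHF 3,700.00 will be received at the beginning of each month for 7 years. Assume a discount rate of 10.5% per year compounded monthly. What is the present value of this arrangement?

CHF 221,365.72

This is an annuity due: 84 payments of CHF 3,700.00 at the beginning of each month.
Periodic rate r = 0.105/12 per month; n is counted in months.
PV = PMT × [(1 − (1+r)^−n)/r] × (1+r) = 3,700 × [1 − (1+r)^−84] / r × (1+r) = CHF 221,365.72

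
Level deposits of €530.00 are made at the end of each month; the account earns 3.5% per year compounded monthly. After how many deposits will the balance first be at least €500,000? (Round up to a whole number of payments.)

454 payments

Periodic rate r = 0.035/12 per month; n is counted in months.
Ordinary annuity FV: 500,000 = 530 × [((1+r)^n − 1)/r].
(1+r)^n = 1 + 500,000 × r / 530, so n = ln(1 + 500,000·r/530) / ln(1+r) = 453.98.
Round up to a whole number of payments: n = 454.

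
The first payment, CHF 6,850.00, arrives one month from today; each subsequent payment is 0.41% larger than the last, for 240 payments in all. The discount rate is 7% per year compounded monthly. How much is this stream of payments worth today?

CHF 1,339,552.35

Periodic rate r = 0.07/12 per month; n is counted in months.
Growing ordinary annuity: PV = PMT₁ × [1 − ((1+g)/(1+r))^n] / (r − g) = 6,850 × [1 − ((1+0.0041)/(1+r))^240] / (r − 0.0041) = CHF 1,339,552.35.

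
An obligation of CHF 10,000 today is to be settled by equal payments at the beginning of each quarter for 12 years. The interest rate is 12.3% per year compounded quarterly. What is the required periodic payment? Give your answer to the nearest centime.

Level annuity due; solve PV = PMT × [(1 − (1+r)^−n)/r] × (1+r) for PMT.
Periodic rate r = 0.123/4 per quarter; n is counted in quarters.
With n = 48: PMT = 10,000 / ([(1 − (1+r)^−n)/r] × (1+r)) = CHF 389.30

CHF 389.30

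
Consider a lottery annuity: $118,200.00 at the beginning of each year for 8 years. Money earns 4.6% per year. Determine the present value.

This is an annuity due: 8 payments of $118,200.00 at the beginning of each year.
Periodic rate r = 0.046 per year.
PV = PMT × [(1 − (1+r)^−n)/r] × (1+r) = 118,200 × [1 − (1+r)^−8] / r × (1+r) = $812,175.46

$812,175.46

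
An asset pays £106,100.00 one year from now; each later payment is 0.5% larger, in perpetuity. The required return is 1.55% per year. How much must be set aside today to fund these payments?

£10,104,761.90

Periodic rate r = 0.0155 per year.
Growing perpetuity (Gordon): PV = PMT₁ / (r − g) = 106,100 / (r − 0.005) = £10,104,761.90.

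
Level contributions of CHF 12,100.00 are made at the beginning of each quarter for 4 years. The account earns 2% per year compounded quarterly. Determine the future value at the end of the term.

CHF 202,037.35

This is an annuity due: 16 deposits of CHF 12,100.00 at the beginning of each quarter.
Periodic rate r = 0.02/4 per quarter; n is counted in quarters.
FV = PMT × [((1+r)^n − 1)/r] × (1+r) = 12,100 × [(1+r)^16 − 1] / r × (1+r) = CHF 202,037.35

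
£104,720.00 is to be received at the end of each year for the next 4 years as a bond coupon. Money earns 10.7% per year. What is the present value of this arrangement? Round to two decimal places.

£326,980.11

This is an ordinary annuity: 4 payments of £104,720.00 at the end of each year.
Periodic rate r = 0.107 per year.
PV = PMT × [(1 − (1+r)^−n)/r] = 104,720 × [1 − (1+r)^−4] / r = £326,980.11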